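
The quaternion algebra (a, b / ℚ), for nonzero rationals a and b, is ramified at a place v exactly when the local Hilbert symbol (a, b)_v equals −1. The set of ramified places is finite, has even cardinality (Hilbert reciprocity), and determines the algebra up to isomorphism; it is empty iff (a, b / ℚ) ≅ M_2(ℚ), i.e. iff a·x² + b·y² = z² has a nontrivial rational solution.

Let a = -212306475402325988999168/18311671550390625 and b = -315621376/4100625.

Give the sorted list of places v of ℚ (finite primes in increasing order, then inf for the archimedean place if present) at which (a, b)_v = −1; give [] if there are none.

[7, inf]

Mod squares: a ≡ -602, b ≡ -301. Check v ∈ {∞, 2, 3, 5, 7, 11, 17, 43}.
v=3: a=3^-18·(≡1), b=3^-8·(≡2) mod 3; (1|3)=+1, (2|3)=-1; (−1)^{-18·-8·1}·(+1)^-8·(-1)^-18 = +1.
v=11: a=11^-2·(≡9), b=11^0·(≡7) mod 11; (9|11)=+1, (7|11)=-1; (−1)^{-2·0·5}·(+1)^0·(-1)^-2 = +1.
v=17: a=17^2·(≡6), b=17^0·(≡3) mod 17; (6|17)=-1, (3|17)=-1; (−1)^{2·0·8}·(-1)^0·(-1)^2 = +1.
v=5: a=5^-8·(≡3), b=5^-4·(≡4) mod 5; (3|5)=-1, (4|5)=+1; (−1)^{-8·-4·2}·(-1)^-4·(+1)^-8 = +1.
v=∞: -602 < 0 and -301 < 0  ⇒  (a,b)_∞ = -1.
v=7: a=7^5·(≡5), b=7^1·(≡6) mod 7; (5|7)=-1, (6|7)=-1; (−1)^{5·1·3}·(-1)^1·(-1)^5 = -1.
v=43: a=43^3·(≡8), b=43^1·(≡15) mod 43; (8|43)=-1, (15|43)=+1; (−1)^{3·1·21}·(-1)^1·(+1)^3 = +1.
v=2: v_2(a)=39, v_2(b)=20; units ≡ 3, 3 (mod 8); ε·ε+αω+βω = 1·1+39·1+20·1 ≡ 0  ⇒  (a,b)_2 = +1.
|Ram(-602, -301)| = 2, even; anisotropic at {7, ∞}.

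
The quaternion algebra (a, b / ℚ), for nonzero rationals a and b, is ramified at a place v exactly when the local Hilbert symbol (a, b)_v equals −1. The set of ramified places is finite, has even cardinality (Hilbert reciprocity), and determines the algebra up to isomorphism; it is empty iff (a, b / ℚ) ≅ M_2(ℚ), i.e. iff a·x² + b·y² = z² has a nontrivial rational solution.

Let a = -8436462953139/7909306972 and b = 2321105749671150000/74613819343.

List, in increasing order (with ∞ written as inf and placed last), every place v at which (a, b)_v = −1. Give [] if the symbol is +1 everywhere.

(a, b) ≡ (-5957, 2770005) mod (ℚ^×)²; places V = {2, 3, 5, 7, 13, 23, 31, 37, 43, ∞}.
(a,b)_7: α=-11, u≡6; β=-9, v≡6 (mod 7); (6|7)=-1, (6|7)=-1; sign (−1)^1·-1^-9·-1^-11 = -1.
(a,b)_23: α=3, u≡7; β=3, v≡11 (mod 23); (7|23)=-1, (11|23)=-1; sign (−1)^1·-1^3·-1^3 = -1.
(a,b)_3: α=4, u≡1; β=9, v≡1 (mod 3); (1|3)=+1, (1|3)=+1; sign (−1)^0·+1^9·+1^4 = +1.
(a,b)_5: α=0, u≡3; β=5, v≡1 (mod 5); (3|5)=-1, (1|5)=+1; sign (−1)^0·-1^5·+1^0 = -1.
(a,b)_37: α=3, u≡23; β=1, v≡23 (mod 37); (23|37)=-1, (23|37)=-1; sign (−1)^0·-1^1·-1^3 = +1.
(a,b)_43: α=0, u≡12; β=-2, v≡17 (mod 43); (12|43)=-1, (17|43)=+1; sign (−1)^0·-1^-2·+1^0 = +1.
(a,b)_2: α=-2, β=4; u≡3, v≡5 (mod 8); ε(u)ε(v)=1·0, αω(v)=-2·1, βω(u)=4·1; sum ≡ 0  ⇒  +1.
(a,b)_31: α=0, u≡15; β=1, v≡24 (mod 31); (15|31)=-1, (24|31)=-1; sign (−1)^0·-1^1·-1^0 = -1.
(a,b)_∞: sgn(-5957)=−, sgn(2770005)=+, so +1.
(a,b)_13: α=2, u≡10; β=2, v≡3 (mod 13); (10|13)=+1, (3|13)=+1; sign (−1)^0·+1^2·+1^2 = +1.
|Ram(-5957, 2770005)| = 4, even; anisotropic at {5, 7, 23, 31}.

[5, 7, 23, 31]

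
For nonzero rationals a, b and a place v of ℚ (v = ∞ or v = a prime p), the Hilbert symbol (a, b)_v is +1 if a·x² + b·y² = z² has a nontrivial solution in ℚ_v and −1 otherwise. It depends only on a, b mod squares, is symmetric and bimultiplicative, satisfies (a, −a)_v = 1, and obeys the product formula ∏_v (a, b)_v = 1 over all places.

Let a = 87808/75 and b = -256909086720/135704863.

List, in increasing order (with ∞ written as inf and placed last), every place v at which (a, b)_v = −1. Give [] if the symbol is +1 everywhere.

[11, 13]

(a, b) ≡ (21, -15015) mod (ℚ^×)²; places V = {2, 3, 5, 7, 11, 13, 17, 19, 37, ∞}.
(a,b)_17: α=0, u≡15; β=-2, v≡2 (mod 17); (15|17)=+1, (2|17)=+1; sign (−1)^0·+1^-2·+1^0 = +1.
(a,b)_19: α=0, u≡10; β=2, v≡18 (mod 19); (10|19)=-1, (18|19)=-1; sign (−1)^0·-1^2·-1^0 = +1.
(a,b)_11: α=0, u≡8; β=1, v≡10 (mod 11); (8|11)=-1, (10|11)=-1; sign (−1)^0·-1^1·-1^0 = -1.
(a,b)_∞: sgn(21)=+, sgn(-15015)=−, so +1.
(a,b)_3: α=-1, u≡1; β=5, v≡2 (mod 3); (1|3)=+1, (2|3)=-1; sign (−1)^1·+1^5·-1^-1 = +1.
(a,b)_2: α=8, β=12; u≡5, v≡1 (mod 8); ε(u)ε(v)=0·0, αω(v)=8·0, βω(u)=12·1; sum ≡ 0  ⇒  +1.
(a,b)_13: α=0, u≡11; β=1, v≡2 (mod 13); (11|13)=-1, (2|13)=-1; sign (−1)^0·-1^1·-1^0 = -1.
(a,b)_5: α=-2, u≡1; β=1, v≡2 (mod 5); (1|5)=+1, (2|5)=-1; sign (−1)^0·+1^1·-1^-2 = +1.
(a,b)_7: α=3, u≡5; β=-3, v≡1 (mod 7); (5|7)=-1, (1|7)=+1; sign (−1)^1·-1^-3·+1^3 = +1.
(a,b)_37: α=0, u≡7; β=-2, v≡16 (mod 37); (7|37)=+1, (16|37)=+1; sign (−1)^0·+1^-2·+1^0 = +1.
(21, -15015 / ℚ) ramifies at {11, 13}: a division algebra.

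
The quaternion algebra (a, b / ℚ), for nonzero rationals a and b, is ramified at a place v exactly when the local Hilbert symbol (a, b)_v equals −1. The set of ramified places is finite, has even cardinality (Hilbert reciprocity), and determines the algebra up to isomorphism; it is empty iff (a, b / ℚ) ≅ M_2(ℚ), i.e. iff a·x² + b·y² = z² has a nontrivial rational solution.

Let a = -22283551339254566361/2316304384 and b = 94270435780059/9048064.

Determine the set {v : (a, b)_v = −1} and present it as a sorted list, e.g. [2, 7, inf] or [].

Mod squares: a ≡ -21489, b ≡ 11. Check v ∈ {∞, 2, 3, 7, 11, 13, 19, 23, 29, 47}.
v=∞: -21489 < 0 and 11 > 0  ⇒  (a,b)_∞ = +1.
v=7: a=7^2·(≡1), b=7^2·(≡1) mod 7; (1|7)=+1, (1|7)=+1; (−1)^{2·2·3}·(+1)^2·(+1)^2 = +1.
v=2: v_2(a)=-20, v_2(b)=-12; units ≡ 7, 3 (mod 8); ε·ε+αω+βω = 1·1+-20·1+-12·0 ≡ 1  ⇒  (a,b)_2 = -1.
v=19: a=19^3·(≡7), b=19^2·(≡11) mod 19; (7|19)=+1, (11|19)=+1; (−1)^{3·2·9}·(+1)^2·(+1)^3 = +1.
v=11: a=11^4·(≡3), b=11^3·(≡4) mod 11; (3|11)=+1, (4|11)=+1; (−1)^{4·3·5}·(+1)^3·(+1)^4 = +1.
v=3: a=3^3·(≡1), b=3^2·(≡2) mod 3; (1|3)=+1, (2|3)=-1; (−1)^{3·2·1}·(+1)^2·(-1)^3 = -1.
v=23: a=23^2·(≡16), b=23^2·(≡17) mod 23; (16|23)=+1, (17|23)=-1; (−1)^{2·2·11}·(+1)^2·(-1)^2 = +1.
v=47: a=47^-2·(≡36), b=47^-2·(≡35) mod 47; (36|47)=+1, (35|47)=-1; (−1)^{-2·-2·23}·(+1)^-2·(-1)^-2 = +1.
v=29: a=29^3·(≡1), b=29^2·(≡17) mod 29; (1|29)=+1, (17|29)=-1; (−1)^{3·2·14}·(+1)^2·(-1)^3 = -1.
v=13: a=13^1·(≡6), b=13^0·(≡7) mod 13; (6|13)=-1, (7|13)=-1; (−1)^{1·0·6}·(-1)^0·(-1)^1 = -1.
|Ram(-21489, 11)| = 4, even; anisotropic at {2, 3, 13, 29}.

[2, 3, 13, 29]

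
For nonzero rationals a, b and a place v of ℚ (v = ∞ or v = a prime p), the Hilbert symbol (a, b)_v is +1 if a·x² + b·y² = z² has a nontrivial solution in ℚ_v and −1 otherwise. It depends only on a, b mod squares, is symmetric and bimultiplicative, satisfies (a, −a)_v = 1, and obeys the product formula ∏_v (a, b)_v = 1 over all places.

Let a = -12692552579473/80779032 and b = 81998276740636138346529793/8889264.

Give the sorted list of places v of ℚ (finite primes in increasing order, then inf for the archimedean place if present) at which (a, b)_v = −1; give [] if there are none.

(a, b) ≡ (-18667766, 9333883) mod (ℚ^×)²; places V = {2, 3, 7, 13, 17, 19, 23, 31, 53, ∞}.
(a,b)_∞: sgn(-18667766)=−, sgn(9333883)=+, so +1.
(a,b)_53: α=1, u≡13; β=3, v≡30 (mod 53); (13|53)=+1, (30|53)=-1; sign (−1)^0·+1^3·-1^1 = -1.
(a,b)_19: α=-1, u≡14; β=-3, v≡12 (mod 19); (14|19)=-1, (12|19)=-1; sign (−1)^1·-1^-3·-1^-1 = -1.
(a,b)_7: α=0, u≡2; β=2, v≡3 (mod 7); (2|7)=+1, (3|7)=-1; sign (−1)^0·+1^2·-1^0 = +1.
(a,b)_3: α=-12, u≡1; β=-4, v≡1 (mod 3); (1|3)=+1, (1|3)=+1; sign (−1)^0·+1^-4·+1^-12 = +1.
(a,b)_17: α=2, u≡13; β=4, v≡15 (mod 17); (13|17)=+1, (15|17)=+1; sign (−1)^0·+1^4·+1^2 = +1.
(a,b)_2: α=-3, β=-4; u≡5, v≡3 (mod 8); ε(u)ε(v)=0·1, αω(v)=-3·1, βω(u)=-4·1; sum ≡ 1  ⇒  -1.
(a,b)_23: α=3, u≡22; β=3, v≡8 (mod 23); (22|23)=-1, (8|23)=+1; sign (−1)^1·-1^3·+1^3 = +1.
(a,b)_31: α=1, u≡8; β=3, v≡29 (mod 31); (8|31)=+1, (29|31)=-1; sign (−1)^1·+1^3·-1^1 = +1.
(a,b)_13: α=3, u≡6; β=5, v≡3 (mod 13); (6|13)=-1, (3|13)=+1; sign (−1)^0·-1^5·+1^3 = -1.
Ram(-18667766, 9333883) = {2, 13, 19, 53}; no ℚ_2-point on the conic.

[2, 13, 19, 53]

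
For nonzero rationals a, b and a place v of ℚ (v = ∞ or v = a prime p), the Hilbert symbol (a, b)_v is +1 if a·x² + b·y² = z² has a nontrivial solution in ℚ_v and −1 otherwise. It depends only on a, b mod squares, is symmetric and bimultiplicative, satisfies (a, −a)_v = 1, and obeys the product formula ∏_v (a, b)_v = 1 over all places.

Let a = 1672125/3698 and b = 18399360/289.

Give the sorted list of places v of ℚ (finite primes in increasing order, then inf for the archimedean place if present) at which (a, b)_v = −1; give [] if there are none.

Mod squares: a ≡ 2730, b ≡ 210. Check v ∈ {∞, 2, 3, 5, 7, 13, 17, 37, 43}.
v=5: a=5^3·(≡4), b=5^1·(≡3) mod 5; (4|5)=+1, (3|5)=-1; (−1)^{3·1·2}·(+1)^1·(-1)^3 = -1.
v=∞: 2730 > 0 and 210 > 0  ⇒  (a,b)_∞ = +1.
v=2: v_2(a)=-1, v_2(b)=7; units ≡ 5, 1 (mod 8); ε·ε+αω+βω = 0·0+-1·0+7·1 ≡ 1  ⇒  (a,b)_2 = -1.
v=37: a=37^0·(≡8), b=37^2·(≡4) mod 37; (8|37)=-1, (4|37)=+1; (−1)^{0·2·18}·(-1)^2·(+1)^0 = +1.
v=7: a=7^3·(≡5), b=7^1·(≡4) mod 7; (5|7)=-1, (4|7)=+1; (−1)^{3·1·3}·(-1)^1·(+1)^3 = +1.
v=17: a=17^0·(≡10), b=17^-2·(≡5) mod 17; (10|17)=-1, (5|17)=-1; (−1)^{0·-2·8}·(-1)^-2·(-1)^0 = +1.
v=13: a=13^1·(≡7), b=13^0·(≡6) mod 13; (7|13)=-1, (6|13)=-1; (−1)^{1·0·6}·(-1)^0·(-1)^1 = -1.
v=43: a=43^-2·(≡35), b=43^0·(≡14) mod 43; (35|43)=+1, (14|43)=+1; (−1)^{-2·0·21}·(+1)^0·(+1)^-2 = +1.
v=3: a=3^1·(≡1), b=3^1·(≡1) mod 3; (1|3)=+1, (1|3)=+1; (−1)^{1·1·1}·(+1)^1·(+1)^1 = -1.
(2730, 210 / ℚ) ramifies at {2, 3, 5, 13}: a division algebra.

[2, 3, 5, 13]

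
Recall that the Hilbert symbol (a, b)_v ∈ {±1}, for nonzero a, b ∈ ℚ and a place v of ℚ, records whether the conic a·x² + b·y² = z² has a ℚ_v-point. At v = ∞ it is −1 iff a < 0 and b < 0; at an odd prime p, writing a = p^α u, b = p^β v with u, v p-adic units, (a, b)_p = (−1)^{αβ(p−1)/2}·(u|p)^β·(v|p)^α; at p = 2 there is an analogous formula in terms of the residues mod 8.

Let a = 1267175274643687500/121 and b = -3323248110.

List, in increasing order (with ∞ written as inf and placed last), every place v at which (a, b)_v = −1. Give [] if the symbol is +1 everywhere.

(a, b) ≡ (91, -910) mod (ℚ^×)²; places V = {2, 3, 5, 7, 11, 13, 19, ∞}.
(a,b)_13: α=5, u≡11; β=3, v≡11 (mod 13); (11|13)=-1, (11|13)=-1; sign (−1)^0·-1^3·-1^5 = +1.
(a,b)_19: α=2, u≡15; β=0, v≡14 (mod 19); (15|19)=-1, (14|19)=-1; sign (−1)^0·-1^0·-1^2 = +1.
(a,b)_3: α=2, u≡1; β=2, v≡2 (mod 3); (1|3)=+1, (2|3)=-1; sign (−1)^0·+1^2·-1^2 = +1.
(a,b)_5: α=6, u≡1; β=1, v≡3 (mod 5); (1|5)=+1, (3|5)=-1; sign (−1)^0·+1^1·-1^6 = +1.
(a,b)_2: α=2, β=1; u≡3, v≡1 (mod 8); ε(u)ε(v)=1·0, αω(v)=2·0, βω(u)=1·1; sum ≡ 1  ⇒  -1.
(a,b)_7: α=5, u≡5; β=5, v≡6 (mod 7); (5|7)=-1, (6|7)=-1; sign (−1)^1·-1^5·-1^5 = -1.
(a,b)_∞: sgn(91)=+, sgn(-910)=−, so +1.
(a,b)_11: α=-2, u≡3; β=0, v≡5 (mod 11); (3|11)=+1, (5|11)=+1; sign (−1)^0·+1^0·+1^-2 = +1.
(91, -910 / ℚ) ramifies at {2, 7}: a division algebra.

[2, 7]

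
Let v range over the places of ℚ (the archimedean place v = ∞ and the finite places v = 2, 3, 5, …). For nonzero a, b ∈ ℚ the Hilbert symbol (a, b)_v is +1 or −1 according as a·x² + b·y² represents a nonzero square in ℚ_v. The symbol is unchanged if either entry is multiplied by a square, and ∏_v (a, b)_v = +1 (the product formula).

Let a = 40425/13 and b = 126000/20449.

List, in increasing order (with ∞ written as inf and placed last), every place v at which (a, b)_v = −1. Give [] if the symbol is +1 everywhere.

Mod squares: a ≡ 429, b ≡ 35. Check v ∈ {∞, 2, 3, 5, 7, 11, 13}.
v=5: a=5^2·(≡4), b=5^3·(≡2) mod 5; (4|5)=+1, (2|5)=-1; (−1)^{2·3·2}·(+1)^3·(-1)^2 = +1.
v=11: a=11^1·(≡6), b=11^-2·(≡7) mod 11; (6|11)=-1, (7|11)=-1; (−1)^{1·-2·5}·(-1)^-2·(-1)^1 = -1.
v=13: a=13^-1·(≡8), b=13^-2·(≡1) mod 13; (8|13)=-1, (1|13)=+1; (−1)^{-1·-2·6}·(-1)^-2·(+1)^-1 = +1.
v=∞: 429 > 0 and 35 > 0  ⇒  (a,b)_∞ = +1.
v=2: v_2(a)=0, v_2(b)=4; units ≡ 5, 3 (mod 8); ε·ε+αω+βω = 0·1+0·1+4·1 ≡ 0  ⇒  (a,b)_2 = +1.
v=3: a=3^1·(≡2), b=3^2·(≡2) mod 3; (2|3)=-1, (2|3)=-1; (−1)^{1·2·1}·(-1)^2·(-1)^1 = -1.
v=7: a=7^2·(≡1), b=7^1·(≡5) mod 7; (1|7)=+1, (5|7)=-1; (−1)^{2·1·3}·(+1)^1·(-1)^2 = +1.
|Ram(429, 35)| = 2, even; anisotropic at {3, 11}.

[3, 11]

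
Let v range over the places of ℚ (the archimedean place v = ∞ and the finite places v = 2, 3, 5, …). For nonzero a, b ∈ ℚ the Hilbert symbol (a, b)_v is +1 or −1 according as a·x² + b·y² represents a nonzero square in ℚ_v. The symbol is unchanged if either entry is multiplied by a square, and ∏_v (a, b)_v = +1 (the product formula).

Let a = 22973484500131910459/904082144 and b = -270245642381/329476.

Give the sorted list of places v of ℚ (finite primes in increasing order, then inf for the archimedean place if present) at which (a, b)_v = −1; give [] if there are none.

[2, 7, 11, 13]

Mod squares: a ≡ 154, b ≡ -221. Check v ∈ {∞, 2, 7, 11, 13, 17, 41}.
v=7: a=7^-5·(≡2), b=7^-2·(≡5) mod 7; (2|7)=+1, (5|7)=-1; (−1)^{-5·-2·3}·(+1)^-2·(-1)^-5 = -1.
v=17: a=17^8·(≡15), b=17^5·(≡1) mod 17; (15|17)=+1, (1|17)=+1; (−1)^{8·5·8}·(+1)^5·(+1)^8 = +1.
v=2: v_2(a)=-5, v_2(b)=-2; units ≡ 5, 3 (mod 8); ε·ε+αω+βω = 0·1+-5·1+-2·1 ≡ 1  ⇒  (a,b)_2 = -1.
v=41: a=41^-2·(≡5), b=41^-2·(≡33) mod 41; (5|41)=+1, (33|41)=+1; (−1)^{-2·-2·20}·(+1)^-2·(+1)^-2 = +1.
v=∞: 154 > 0 and -221 < 0  ⇒  (a,b)_∞ = +1.
v=11: a=11^7·(≡3), b=11^4·(≡6) mod 11; (3|11)=+1, (6|11)=-1; (−1)^{7·4·5}·(+1)^4·(-1)^7 = -1.
v=13: a=13^2·(≡8), b=13^1·(≡12) mod 13; (8|13)=-1, (12|13)=+1; (−1)^{2·1·6}·(-1)^1·(+1)^2 = -1.
|Ram(154, -221)| = 4, even; anisotropic at {2, 7, 11, 13}.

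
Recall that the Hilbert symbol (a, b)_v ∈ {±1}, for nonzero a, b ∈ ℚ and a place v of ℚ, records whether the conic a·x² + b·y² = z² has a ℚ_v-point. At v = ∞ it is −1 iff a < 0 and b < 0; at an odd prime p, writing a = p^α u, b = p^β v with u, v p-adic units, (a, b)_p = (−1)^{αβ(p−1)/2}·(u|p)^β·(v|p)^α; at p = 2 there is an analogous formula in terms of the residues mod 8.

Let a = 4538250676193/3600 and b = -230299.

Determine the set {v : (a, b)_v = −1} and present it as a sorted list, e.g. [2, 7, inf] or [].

[19, 31]

Mod squares: a ≡ 713, b ≡ -230299. Check v ∈ {∞, 2, 3, 5, 13, 17, 19, 23, 31}.
v=31: a=31^1·(≡3), b=31^1·(≡11) mod 31; (3|31)=-1, (11|31)=-1; (−1)^{1·1·15}·(-1)^1·(-1)^1 = -1.
v=3: a=3^-2·(≡2), b=3^0·(≡2) mod 3; (2|3)=-1, (2|3)=-1; (−1)^{-2·0·1}·(-1)^0·(-1)^-2 = +1.
v=∞: 713 > 0 and -230299 < 0  ⇒  (a,b)_∞ = +1.
v=5: a=5^-2·(≡2), b=5^0·(≡1) mod 5; (2|5)=-1, (1|5)=+1; (−1)^{-2·0·2}·(-1)^0·(+1)^-2 = +1.
v=17: a=17^2·(≡13), b=17^1·(≡2) mod 17; (13|17)=+1, (2|17)=+1; (−1)^{2·1·8}·(+1)^1·(+1)^2 = +1.
v=19: a=19^4·(≡8), b=19^1·(≡1) mod 19; (8|19)=-1, (1|19)=+1; (−1)^{4·1·9}·(-1)^1·(+1)^4 = -1.
v=13: a=13^2·(≡2), b=13^0·(≡9) mod 13; (2|13)=-1, (9|13)=+1; (−1)^{2·0·6}·(-1)^0·(+1)^2 = +1.
v=2: v_2(a)=-4, v_2(b)=0; units ≡ 1, 5 (mod 8); ε·ε+αω+βω = 0·0+-4·1+0·0 ≡ 0  ⇒  (a,b)_2 = +1.
v=23: a=23^1·(≡1), b=23^1·(≡15) mod 23; (1|23)=+1, (15|23)=-1; (−1)^{1·1·11}·(+1)^1·(-1)^1 = +1.
Ram(713, -230299) = {19, 31}; no ℚ_19-point on the conic.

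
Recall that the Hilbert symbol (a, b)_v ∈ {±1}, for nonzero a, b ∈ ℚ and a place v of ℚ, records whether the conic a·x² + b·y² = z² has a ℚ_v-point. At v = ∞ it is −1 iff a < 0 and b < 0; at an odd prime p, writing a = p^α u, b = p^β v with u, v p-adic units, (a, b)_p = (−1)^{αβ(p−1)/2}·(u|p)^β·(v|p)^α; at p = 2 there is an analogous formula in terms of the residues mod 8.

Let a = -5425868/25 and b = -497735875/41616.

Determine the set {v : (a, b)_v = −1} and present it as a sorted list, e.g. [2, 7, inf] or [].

[5, 13, 19, inf]

Mod squares: a ≡ -27683, b ≡ -406315. Check v ∈ {∞, 2, 3, 5, 7, 13, 17, 19, 31, 47}.
v=17: a=17^0·(≡7), b=17^-2·(≡13) mod 17; (7|17)=-1, (13|17)=+1; (−1)^{0·-2·8}·(-1)^-2·(+1)^0 = +1.
v=7: a=7^2·(≡2), b=7^3·(≡3) mod 7; (2|7)=+1, (3|7)=-1; (−1)^{2·3·3}·(+1)^3·(-1)^2 = +1.
v=∞: -27683 < 0 and -406315 < 0  ⇒  (a,b)_∞ = -1.
v=3: a=3^0·(≡1), b=3^-2·(≡2) mod 3; (1|3)=+1, (2|3)=-1; (−1)^{0·-2·1}·(+1)^-2·(-1)^0 = +1.
v=5: a=5^-2·(≡2), b=5^3·(≡3) mod 5; (2|5)=-1, (3|5)=-1; (−1)^{-2·3·2}·(-1)^3·(-1)^-2 = -1.
v=13: a=13^0·(≡6), b=13^1·(≡10) mod 13; (6|13)=-1, (10|13)=+1; (−1)^{0·1·6}·(-1)^1·(+1)^0 = -1.
v=2: v_2(a)=2, v_2(b)=-4; units ≡ 5, 5 (mod 8); ε·ε+αω+βω = 0·0+2·1+-4·1 ≡ 0  ⇒  (a,b)_2 = +1.
v=47: a=47^1·(≡39), b=47^1·(≡34) mod 47; (39|47)=-1, (34|47)=+1; (−1)^{1·1·23}·(-1)^1·(+1)^1 = +1.
v=31: a=31^1·(≡21), b=31^0·(≡20) mod 31; (21|31)=-1, (20|31)=+1; (−1)^{1·0·15}·(-1)^0·(+1)^1 = +1.
v=19: a=19^1·(≡6), b=19^1·(≡4) mod 19; (6|19)=+1, (4|19)=+1; (−1)^{1·1·9}·(+1)^1·(+1)^1 = -1.
Ram(-27683, -406315) = {5, 13, 19, ∞}; no ℚ_5-point on the conic.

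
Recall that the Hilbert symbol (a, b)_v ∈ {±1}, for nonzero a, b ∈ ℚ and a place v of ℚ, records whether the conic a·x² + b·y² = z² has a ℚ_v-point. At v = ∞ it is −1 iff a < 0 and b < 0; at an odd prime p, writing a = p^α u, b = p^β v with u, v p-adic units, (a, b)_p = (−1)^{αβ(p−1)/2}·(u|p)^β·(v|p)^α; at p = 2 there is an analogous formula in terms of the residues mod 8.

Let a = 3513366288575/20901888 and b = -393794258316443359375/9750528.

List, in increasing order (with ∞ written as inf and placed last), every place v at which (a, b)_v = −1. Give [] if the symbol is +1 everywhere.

(a, b) ≡ (1001, -110) mod (ℚ^×)²; places V = {2, 3, 5, 7, 11, 13, 23, 29, 47, ∞}.
(a,b)_2: α=-12, β=-11; u≡1, v≡1 (mod 8); ε(u)ε(v)=0·0, αω(v)=-12·0, βω(u)=-11·0; sum ≡ 0  ⇒  +1.
(a,b)_13: α=1, u≡1; β=4, v≡7 (mod 13); (1|13)=+1, (7|13)=-1; sign (−1)^0·+1^4·-1^1 = -1.
(a,b)_7: α=-1, u≡3; β=4, v≡1 (mod 7); (3|7)=-1, (1|7)=+1; sign (−1)^0·-1^4·+1^-1 = +1.
(a,b)_∞: sgn(1001)=+, sgn(-110)=−, so +1.
(a,b)_11: α=1, u≡4; β=3, v≡4 (mod 11); (4|11)=+1, (4|11)=+1; sign (−1)^1·+1^3·+1^1 = -1.
(a,b)_3: α=-6, u≡2; β=-2, v≡1 (mod 3); (2|3)=-1, (1|3)=+1; sign (−1)^0·-1^-2·+1^-6 = +1.
(a,b)_29: α=2, u≡18; β=0, v≡16 (mod 29); (18|29)=-1, (16|29)=+1; sign (−1)^0·-1^0·+1^2 = +1.
(a,b)_5: α=2, u≡1; β=9, v≡2 (mod 5); (1|5)=+1, (2|5)=-1; sign (−1)^0·+1^9·-1^2 = +1.
(a,b)_23: α=2, u≡9; β=-2, v≡19 (mod 23); (9|23)=+1, (19|23)=-1; sign (−1)^0·+1^-2·-1^2 = +1.
(a,b)_47: α=2, u≡8; β=2, v≡46 (mod 47); (8|47)=+1, (46|47)=-1; sign (−1)^0·+1^2·-1^2 = +1.
|Ram(1001, -110)| = 2, even; anisotropic at {11, 13}.

[11, 13]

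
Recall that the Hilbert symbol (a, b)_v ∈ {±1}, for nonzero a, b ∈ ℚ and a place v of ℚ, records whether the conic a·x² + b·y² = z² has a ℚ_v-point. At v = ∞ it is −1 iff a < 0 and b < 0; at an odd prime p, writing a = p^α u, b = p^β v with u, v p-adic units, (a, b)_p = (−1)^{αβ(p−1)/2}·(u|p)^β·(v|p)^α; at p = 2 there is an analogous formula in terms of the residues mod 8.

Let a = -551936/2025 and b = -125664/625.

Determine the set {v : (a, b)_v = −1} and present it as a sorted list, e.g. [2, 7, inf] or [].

Mod squares: a ≡ -11, b ≡ -7854. Check v ∈ {∞, 2, 3, 5, 7, 11, 17}.
v=∞: -11 < 0 and -7854 < 0  ⇒  (a,b)_∞ = -1.
v=5: a=5^-2·(≡4), b=5^-4·(≡1) mod 5; (4|5)=+1, (1|5)=+1; (−1)^{-2·-4·2}·(+1)^-4·(+1)^-2 = +1.
v=11: a=11^1·(≡6), b=11^1·(≡3) mod 11; (6|11)=-1, (3|11)=+1; (−1)^{1·1·5}·(-1)^1·(+1)^1 = +1.
v=17: a=17^0·(≡10), b=17^1·(≡12) mod 17; (10|17)=-1, (12|17)=-1; (−1)^{0·1·8}·(-1)^1·(-1)^0 = -1.
v=2: v_2(a)=10, v_2(b)=5; units ≡ 5, 1 (mod 8); ε·ε+αω+βω = 0·0+10·0+5·1 ≡ 1  ⇒  (a,b)_2 = -1.
v=3: a=3^-4·(≡1), b=3^1·(≡1) mod 3; (1|3)=+1, (1|3)=+1; (−1)^{-4·1·1}·(+1)^1·(+1)^-4 = +1.
v=7: a=7^2·(≡3), b=7^1·(≡5) mod 7; (3|7)=-1, (5|7)=-1; (−1)^{2·1·3}·(-1)^1·(-1)^2 = -1.
Ram(-11, -7854) = {2, 7, 17, ∞}; no ℚ_2-point on the conic.

[2, 7, 17, inf]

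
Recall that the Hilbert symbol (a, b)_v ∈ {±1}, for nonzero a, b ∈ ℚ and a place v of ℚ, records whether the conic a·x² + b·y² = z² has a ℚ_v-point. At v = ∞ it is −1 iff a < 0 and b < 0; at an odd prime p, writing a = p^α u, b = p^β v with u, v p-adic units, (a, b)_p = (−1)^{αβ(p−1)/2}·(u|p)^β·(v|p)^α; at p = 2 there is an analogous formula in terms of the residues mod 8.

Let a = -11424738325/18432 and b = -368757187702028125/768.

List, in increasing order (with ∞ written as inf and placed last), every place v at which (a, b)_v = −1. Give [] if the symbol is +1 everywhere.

[11, inf]

(a, b) ≡ (-26, -15015) mod (ℚ^×)²; places V = {2, 3, 5, 7, 11, 13, ∞}.
(a,b)_5: α=2, u≡1; β=5, v≡2 (mod 5); (1|5)=+1, (2|5)=-1; sign (−1)^0·+1^5·-1^2 = +1.
(a,b)_11: α=4, u≡10; β=3, v≡10 (mod 11); (10|11)=-1, (10|11)=-1; sign (−1)^0·-1^3·-1^4 = -1.
(a,b)_7: α=4, u≡2; β=9, v≡2 (mod 7); (2|7)=+1, (2|7)=+1; sign (−1)^0·+1^9·+1^4 = +1.
(a,b)_2: α=-11, β=-8; u≡3, v≡1 (mod 8); ε(u)ε(v)=1·0, αω(v)=-11·0, βω(u)=-8·1; sum ≡ 0  ⇒  +1.
(a,b)_∞: sgn(-26)=−, sgn(-15015)=−, so -1.
(a,b)_13: α=1, u≡6; β=3, v≡8 (mod 13); (6|13)=-1, (8|13)=-1; sign (−1)^0·-1^3·-1^1 = +1.
(a,b)_3: α=-2, u≡1; β=-1, v≡2 (mod 3); (1|3)=+1, (2|3)=-1; sign (−1)^0·+1^-1·-1^-2 = +1.
(-26, -15015 / ℚ) ramifies at {11, ∞}: a division algebra.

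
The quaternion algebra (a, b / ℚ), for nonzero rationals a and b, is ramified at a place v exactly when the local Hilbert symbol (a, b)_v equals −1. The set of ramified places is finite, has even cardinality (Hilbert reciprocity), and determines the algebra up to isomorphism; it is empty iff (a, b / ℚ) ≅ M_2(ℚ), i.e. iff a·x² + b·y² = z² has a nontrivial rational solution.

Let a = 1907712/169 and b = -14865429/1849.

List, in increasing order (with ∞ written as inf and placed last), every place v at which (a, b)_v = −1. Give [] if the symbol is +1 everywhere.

(a, b) ≡ (23, -28101) mod (ℚ^×)²; places V = {2, 3, 13, 17, 19, 23, 29, 43, ∞}.
(a,b)_23: α=1, u≡18; β=2, v≡21 (mod 23); (18|23)=+1, (21|23)=-1; sign (−1)^0·+1^2·-1^1 = -1.
(a,b)_17: α=0, u≡11; β=1, v≡2 (mod 17); (11|17)=-1, (2|17)=+1; sign (−1)^0·-1^1·+1^0 = -1.
(a,b)_2: α=10, β=0; u≡7, v≡3 (mod 8); ε(u)ε(v)=1·1, αω(v)=10·1, βω(u)=0·0; sum ≡ 1  ⇒  -1.
(a,b)_13: α=-2, u≡1; β=0, v≡2 (mod 13); (1|13)=+1, (2|13)=-1; sign (−1)^0·+1^0·-1^-2 = +1.
(a,b)_29: α=0, u≡28; β=1, v≡12 (mod 29); (28|29)=+1, (12|29)=-1; sign (−1)^0·+1^1·-1^0 = +1.
(a,b)_∞: sgn(23)=+, sgn(-28101)=−, so +1.
(a,b)_43: α=0, u≡23; β=-2, v≡15 (mod 43); (23|43)=+1, (15|43)=+1; sign (−1)^0·+1^-2·+1^0 = +1.
(a,b)_3: α=4, u≡2; β=1, v≡2 (mod 3); (2|3)=-1, (2|3)=-1; sign (−1)^0·-1^1·-1^4 = -1.
(a,b)_19: α=0, u≡1; β=1, v≡8 (mod 19); (1|19)=+1, (8|19)=-1; sign (−1)^0·+1^1·-1^0 = +1.
(23, -28101 / ℚ) ramifies at {2, 3, 17, 23}: a division algebra.

[2, 3, 17, 23]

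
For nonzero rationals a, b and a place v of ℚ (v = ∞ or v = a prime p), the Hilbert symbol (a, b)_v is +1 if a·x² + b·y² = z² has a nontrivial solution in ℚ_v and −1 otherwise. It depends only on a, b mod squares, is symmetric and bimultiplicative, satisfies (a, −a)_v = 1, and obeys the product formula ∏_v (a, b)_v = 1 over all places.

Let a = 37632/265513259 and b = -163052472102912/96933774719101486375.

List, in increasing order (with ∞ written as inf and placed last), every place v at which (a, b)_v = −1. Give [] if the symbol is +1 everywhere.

[3, 5, 7, 11]

Mod squares: a ≡ 33, b ≡ -385. Check v ∈ {∞, 2, 3, 5, 7, 11, 17, 19}.
v=17: a=17^-6·(≡1), b=17^-12·(≡11) mod 17; (1|17)=+1, (11|17)=-1; (−1)^{-6·-12·8}·(+1)^-12·(-1)^-6 = +1.
v=∞: 33 > 0 and -385 < 0  ⇒  (a,b)_∞ = +1.
v=19: a=19^0·(≡12), b=19^2·(≡13) mod 19; (12|19)=-1, (13|19)=-1; (−1)^{0·2·9}·(-1)^2·(-1)^0 = +1.
v=2: v_2(a)=8, v_2(b)=12; units ≡ 1, 7 (mod 8); ε·ε+αω+βω = 0·1+8·0+12·0 ≡ 0  ⇒  (a,b)_2 = +1.
v=7: a=7^2·(≡3), b=7^5·(≡1) mod 7; (3|7)=-1, (1|7)=+1; (−1)^{2·5·3}·(-1)^5·(+1)^2 = -1.
v=11: a=11^-1·(≡9), b=11^-3·(≡4) mod 11; (9|11)=+1, (4|11)=+1; (−1)^{-1·-3·5}·(+1)^-3·(+1)^-1 = -1.
v=3: a=3^1·(≡2), b=3^8·(≡2) mod 3; (2|3)=-1, (2|3)=-1; (−1)^{1·8·1}·(-1)^8·(-1)^1 = -1.
v=5: a=5^0·(≡3), b=5^-3·(≡3) mod 5; (3|5)=-1, (3|5)=-1; (−1)^{0·-3·2}·(-1)^-3·(-1)^0 = -1.
Ram(33, -385) = {3, 5, 7, 11}; no ℚ_3-point on the conic.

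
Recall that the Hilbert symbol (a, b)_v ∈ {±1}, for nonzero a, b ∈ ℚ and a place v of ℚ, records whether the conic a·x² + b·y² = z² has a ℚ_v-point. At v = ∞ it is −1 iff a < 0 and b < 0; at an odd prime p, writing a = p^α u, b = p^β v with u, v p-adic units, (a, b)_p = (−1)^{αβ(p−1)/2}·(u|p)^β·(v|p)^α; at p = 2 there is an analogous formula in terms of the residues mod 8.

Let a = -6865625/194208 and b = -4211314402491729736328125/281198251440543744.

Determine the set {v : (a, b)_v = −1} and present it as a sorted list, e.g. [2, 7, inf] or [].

[2, 7, 13, inf]

Mod squares: a ≡ -2730, b ≡ -30030. Check v ∈ {∞, 2, 3, 5, 7, 11, 13, 17}.
v=3: a=3^-1·(≡2), b=3^-9·(≡1) mod 3; (2|3)=-1, (1|3)=+1; (−1)^{-1·-9·1}·(-1)^-9·(+1)^-1 = +1.
v=∞: -2730 < 0 and -30030 < 0  ⇒  (a,b)_∞ = -1.
v=7: a=7^-1·(≡1), b=7^1·(≡4) mod 7; (1|7)=+1, (4|7)=+1; (−1)^{-1·1·3}·(+1)^1·(+1)^-1 = -1.
v=11: a=11^0·(≡1), b=11^1·(≡3) mod 11; (1|11)=+1, (3|11)=+1; (−1)^{0·1·5}·(+1)^1·(+1)^0 = +1.
v=13: a=13^3·(≡8), b=13^11·(≡1) mod 13; (8|13)=-1, (1|13)=+1; (−1)^{3·11·6}·(-1)^11·(+1)^3 = -1.
v=17: a=17^-2·(≡7), b=17^-8·(≡2) mod 17; (7|17)=-1, (2|17)=+1; (−1)^{-2·-8·8}·(-1)^-8·(+1)^-2 = +1.
v=2: v_2(a)=-5, v_2(b)=-11; units ≡ 3, 1 (mod 8); ε·ε+αω+βω = 1·0+-5·0+-11·1 ≡ 1  ⇒  (a,b)_2 = -1.
v=5: a=5^5·(≡1), b=5^15·(≡4) mod 5; (1|5)=+1, (4|5)=+1; (−1)^{5·15·2}·(+1)^15·(+1)^5 = +1.
Ram(-2730, -30030) = {2, 7, 13, ∞}; no ℚ_2-point on the conic.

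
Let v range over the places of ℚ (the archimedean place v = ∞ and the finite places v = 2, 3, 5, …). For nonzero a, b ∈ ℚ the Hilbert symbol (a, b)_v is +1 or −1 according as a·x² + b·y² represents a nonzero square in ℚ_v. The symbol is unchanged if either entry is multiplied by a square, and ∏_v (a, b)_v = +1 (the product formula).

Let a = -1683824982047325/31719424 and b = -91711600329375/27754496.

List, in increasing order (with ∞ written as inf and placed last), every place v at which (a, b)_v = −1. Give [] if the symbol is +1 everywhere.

Mod squares: a ≡ -13, b ≡ -9282. Check v ∈ {∞, 2, 3, 5, 7, 11, 13, 17, 19, 29}.
v=2: v_2(a)=-18, v_2(b)=-15; units ≡ 3, 7 (mod 8); ε·ε+αω+βω = 1·1+-18·0+-15·1 ≡ 0  ⇒  (a,b)_2 = +1.
v=∞: -13 < 0 and -9282 < 0  ⇒  (a,b)_∞ = -1.
v=19: a=19^2·(≡9), b=19^2·(≡7) mod 19; (9|19)=+1, (7|19)=+1; (−1)^{2·2·9}·(+1)^2·(+1)^2 = +1.
v=29: a=29^2·(≡6), b=29^2·(≡3) mod 29; (6|29)=+1, (3|29)=-1; (−1)^{2·2·14}·(+1)^2·(-1)^2 = +1.
v=13: a=13^1·(≡12), b=13^1·(≡4) mod 13; (12|13)=+1, (4|13)=+1; (−1)^{1·1·6}·(+1)^1·(+1)^1 = +1.
v=3: a=3^10·(≡2), b=3^7·(≡2) mod 3; (2|3)=-1, (2|3)=-1; (−1)^{10·7·1}·(-1)^7·(-1)^10 = -1.
v=17: a=17^2·(≡4), b=17^1·(≡9) mod 17; (4|17)=+1, (9|17)=+1; (−1)^{2·1·8}·(+1)^1·(+1)^2 = +1.
v=11: a=11^-2·(≡5), b=11^-2·(≡10) mod 11; (5|11)=+1, (10|11)=-1; (−1)^{-2·-2·5}·(+1)^-2·(-1)^-2 = +1.
v=7: a=7^0·(≡1), b=7^-1·(≡1) mod 7; (1|7)=+1, (1|7)=+1; (−1)^{0·-1·3}·(+1)^-1·(+1)^0 = +1.
v=5: a=5^2·(≡3), b=5^4·(≡3) mod 5; (3|5)=-1, (3|5)=-1; (−1)^{2·4·2}·(-1)^4·(-1)^2 = +1.
(-13, -9282 / ℚ) ramifies at {3, ∞}: a division algebra.

[3, inf]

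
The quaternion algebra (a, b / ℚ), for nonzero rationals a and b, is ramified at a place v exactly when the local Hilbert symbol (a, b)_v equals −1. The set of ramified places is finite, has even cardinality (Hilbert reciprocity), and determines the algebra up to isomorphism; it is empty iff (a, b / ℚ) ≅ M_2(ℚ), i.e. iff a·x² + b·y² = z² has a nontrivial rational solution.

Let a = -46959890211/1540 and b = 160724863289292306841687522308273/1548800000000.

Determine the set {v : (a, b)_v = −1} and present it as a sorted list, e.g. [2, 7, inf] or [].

[2, 7, 13, 29]

Mod squares: a ≡ -46881835, b ≡ 7714. Check v ∈ {∞, 2, 3, 5, 7, 11, 13, 17, 19, 23, 29}.
v=2: v_2(a)=-2, v_2(b)=-15; units ≡ 5, 1 (mod 8); ε·ε+αω+βω = 0·0+-2·0+-15·1 ≡ 1  ⇒  (a,b)_2 = -1.
v=7: a=7^-1·(≡6), b=7^3·(≡5) mod 7; (6|7)=-1, (5|7)=-1; (−1)^{-1·3·3}·(-1)^3·(-1)^-1 = -1.
v=19: a=19^1·(≡12), b=19^3·(≡5) mod 19; (12|19)=-1, (5|19)=+1; (−1)^{1·3·9}·(-1)^3·(+1)^1 = +1.
v=∞: -46881835 < 0 and 7714 > 0  ⇒  (a,b)_∞ = +1.
v=3: a=3^6·(≡2), b=3^18·(≡1) mod 3; (2|3)=-1, (1|3)=+1; (−1)^{6·18·1}·(-1)^18·(+1)^6 = +1.
v=17: a=17^1·(≡16), b=17^2·(≡2) mod 17; (16|17)=+1, (2|17)=+1; (−1)^{1·2·8}·(+1)^2·(+1)^1 = +1.
v=11: a=11^-1·(≡1), b=11^-2·(≡3) mod 11; (1|11)=+1, (3|11)=+1; (−1)^{-1·-2·5}·(+1)^-2·(+1)^-1 = +1.
v=23: a=23^2·(≡6), b=23^6·(≡18) mod 23; (6|23)=+1, (18|23)=+1; (−1)^{2·6·11}·(+1)^6·(+1)^2 = +1.
v=29: a=29^1·(≡27), b=29^3·(≡22) mod 29; (27|29)=-1, (22|29)=+1; (−1)^{1·3·14}·(-1)^3·(+1)^1 = -1.
v=13: a=13^1·(≡9), b=13^2·(≡7) mod 13; (9|13)=+1, (7|13)=-1; (−1)^{1·2·6}·(+1)^2·(-1)^1 = -1.
v=5: a=5^-1·(≡3), b=5^-8·(≡1) mod 5; (3|5)=-1, (1|5)=+1; (−1)^{-1·-8·2}·(-1)^-8·(+1)^-1 = +1.
|Ram(-46881835, 7714)| = 4, even; anisotropic at {2, 7, 13, 29}.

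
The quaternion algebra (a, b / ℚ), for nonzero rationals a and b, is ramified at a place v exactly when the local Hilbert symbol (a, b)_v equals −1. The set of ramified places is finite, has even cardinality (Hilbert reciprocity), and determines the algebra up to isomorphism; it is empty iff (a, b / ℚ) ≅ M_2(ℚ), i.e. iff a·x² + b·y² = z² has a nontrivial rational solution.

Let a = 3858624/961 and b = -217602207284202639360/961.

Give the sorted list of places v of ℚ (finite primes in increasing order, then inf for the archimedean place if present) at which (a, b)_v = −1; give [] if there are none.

[2, 7, 11, 29]

(a, b) ≡ (6699, -2465) mod (ℚ^×)²; places V = {2, 3, 5, 7, 11, 17, 29, 31, ∞}.
(a,b)_7: α=1, u≡5; β=4, v≡5 (mod 7); (5|7)=-1, (5|7)=-1; sign (−1)^0·-1^4·-1^1 = -1.
(a,b)_11: α=1, u≡4; β=4, v≡10 (mod 11); (4|11)=+1, (10|11)=-1; sign (−1)^0·+1^4·-1^1 = -1.
(a,b)_29: α=1, u≡1; β=3, v≡17 (mod 29); (1|29)=+1, (17|29)=-1; sign (−1)^0·+1^3·-1^1 = -1.
(a,b)_5: α=0, u≡4; β=1, v≡3 (mod 5); (4|5)=+1, (3|5)=-1; sign (−1)^0·+1^1·-1^0 = +1.
(a,b)_∞: sgn(6699)=+, sgn(-2465)=−, so +1.
(a,b)_31: α=-2, u≡23; β=-2, v≡23 (mod 31); (23|31)=-1, (23|31)=-1; sign (−1)^0·-1^-2·-1^-2 = +1.
(a,b)_3: α=3, u≡1; β=6, v≡1 (mod 3); (1|3)=+1, (1|3)=+1; sign (−1)^0·+1^6·+1^3 = +1.
(a,b)_17: α=0, u≡13; β=1, v≡16 (mod 17); (13|17)=+1, (16|17)=+1; sign (−1)^0·+1^1·+1^0 = +1.
(a,b)_2: α=6, β=12; u≡3, v≡7 (mod 8); ε(u)ε(v)=1·1, αω(v)=6·0, βω(u)=12·1; sum ≡ 1  ⇒  -1.
Ram(6699, -2465) = {2, 7, 11, 29}; no ℚ_2-point on the conic.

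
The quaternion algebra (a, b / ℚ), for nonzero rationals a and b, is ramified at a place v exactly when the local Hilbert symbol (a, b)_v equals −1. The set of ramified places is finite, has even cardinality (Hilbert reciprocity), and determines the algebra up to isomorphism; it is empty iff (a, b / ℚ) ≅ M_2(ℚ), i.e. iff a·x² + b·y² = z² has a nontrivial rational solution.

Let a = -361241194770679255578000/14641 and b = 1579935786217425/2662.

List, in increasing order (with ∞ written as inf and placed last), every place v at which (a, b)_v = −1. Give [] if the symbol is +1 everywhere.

(a, b) ≡ (-250705, 1254) mod (ℚ^×)²; places V = {2, 3, 5, 7, 11, 13, 19, 29, ∞}.
(a,b)_7: α=5, u≡1; β=4, v≡2 (mod 7); (1|7)=+1, (2|7)=+1; sign (−1)^0·+1^4·+1^5 = +1.
(a,b)_∞: sgn(-250705)=−, sgn(1254)=+, so +1.
(a,b)_11: α=-4, u≡7; β=-3, v≡5 (mod 11); (7|11)=-1, (5|11)=+1; sign (−1)^0·-1^-3·+1^-4 = -1.
(a,b)_3: α=4, u≡2; β=3, v≡1 (mod 3); (2|3)=-1, (1|3)=+1; sign (−1)^0·-1^3·+1^4 = -1.
(a,b)_29: α=3, u≡10; β=2, v≡9 (mod 29); (10|29)=-1, (9|29)=+1; sign (−1)^0·-1^2·+1^3 = +1.
(a,b)_5: α=3, u≡1; β=2, v≡1 (mod 5); (1|5)=+1, (1|5)=+1; sign (−1)^0·+1^2·+1^3 = +1.
(a,b)_13: α=3, u≡5; β=2, v≡8 (mod 13); (5|13)=-1, (8|13)=-1; sign (−1)^0·-1^2·-1^3 = -1.
(a,b)_19: α=5, u≡10; β=3, v≡11 (mod 19); (10|19)=-1, (11|19)=+1; sign (−1)^1·-1^3·+1^5 = +1.
(a,b)_2: α=4, β=-1; u≡7, v≡3 (mod 8); ε(u)ε(v)=1·1, αω(v)=4·1, βω(u)=-1·0; sum ≡ 1  ⇒  -1.
Ram(-250705, 1254) = {2, 3, 11, 13}; no ℚ_2-point on the conic.

[2, 3, 11, 13]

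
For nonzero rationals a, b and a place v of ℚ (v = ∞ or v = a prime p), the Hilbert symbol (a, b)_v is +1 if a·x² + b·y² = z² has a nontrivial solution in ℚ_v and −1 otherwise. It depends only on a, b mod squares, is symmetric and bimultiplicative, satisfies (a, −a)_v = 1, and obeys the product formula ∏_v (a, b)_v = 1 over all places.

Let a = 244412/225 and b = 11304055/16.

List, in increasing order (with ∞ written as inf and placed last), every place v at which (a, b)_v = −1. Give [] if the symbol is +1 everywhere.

[2, 5, 29, 43]

Mod squares: a ≡ 1247, b ≡ 230695. Check v ∈ {∞, 2, 3, 5, 7, 29, 37, 43}.
v=5: a=5^-2·(≡3), b=5^1·(≡1) mod 5; (3|5)=-1, (1|5)=+1; (−1)^{-2·1·2}·(-1)^1·(+1)^-2 = -1.
v=37: a=37^0·(≡9), b=37^1·(≡5) mod 37; (9|37)=+1, (5|37)=-1; (−1)^{0·1·18}·(+1)^1·(-1)^0 = +1.
v=3: a=3^-2·(≡2), b=3^0·(≡1) mod 3; (2|3)=-1, (1|3)=+1; (−1)^{-2·0·1}·(-1)^0·(+1)^-2 = +1.
v=2: v_2(a)=2, v_2(b)=-4; units ≡ 7, 7 (mod 8); ε·ε+αω+βω = 1·1+2·0+-4·0 ≡ 1  ⇒  (a,b)_2 = -1.
v=29: a=29^1·(≡14), b=29^1·(≡4) mod 29; (14|29)=-1, (4|29)=+1; (−1)^{1·1·14}·(-1)^1·(+1)^1 = -1.
v=∞: 1247 > 0 and 230695 > 0  ⇒  (a,b)_∞ = +1.
v=7: a=7^2·(≡4), b=7^2·(≡5) mod 7; (4|7)=+1, (5|7)=-1; (−1)^{2·2·3}·(+1)^2·(-1)^2 = +1.
v=43: a=43^1·(≡18), b=43^1·(≡7) mod 43; (18|43)=-1, (7|43)=-1; (−1)^{1·1·21}·(-1)^1·(-1)^1 = -1.
(1247, 230695 / ℚ) ramifies at {2, 5, 29, 43}: a division algebra.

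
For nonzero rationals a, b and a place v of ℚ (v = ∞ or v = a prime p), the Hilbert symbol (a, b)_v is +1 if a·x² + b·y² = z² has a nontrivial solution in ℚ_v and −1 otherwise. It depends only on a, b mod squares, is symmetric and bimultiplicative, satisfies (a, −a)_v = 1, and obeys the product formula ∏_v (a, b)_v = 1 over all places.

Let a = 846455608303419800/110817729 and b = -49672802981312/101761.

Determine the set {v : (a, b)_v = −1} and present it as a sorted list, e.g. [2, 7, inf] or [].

[7, 41]

Mod squares: a ≡ 38, b ≡ -287. Check v ∈ {∞, 2, 3, 5, 7, 11, 17, 19, 23, 29, 41}.
v=19: a=19^3·(≡2), b=19^2·(≡11) mod 19; (2|19)=-1, (11|19)=+1; (−1)^{3·2·9}·(-1)^2·(+1)^3 = +1.
v=3: a=3^-2·(≡2), b=3^0·(≡1) mod 3; (2|3)=-1, (1|3)=+1; (−1)^{-2·0·1}·(-1)^0·(+1)^-2 = +1.
v=5: a=5^2·(≡3), b=5^0·(≡3) mod 5; (3|5)=-1, (3|5)=-1; (−1)^{2·0·2}·(-1)^0·(-1)^2 = +1.
v=7: a=7^4·(≡3), b=7^3·(≡2) mod 7; (3|7)=-1, (2|7)=+1; (−1)^{4·3·3}·(-1)^3·(+1)^4 = -1.
v=11: a=11^-4·(≡4), b=11^-2·(≡10) mod 11; (4|11)=+1, (10|11)=-1; (−1)^{-4·-2·5}·(+1)^-2·(-1)^-4 = +1.
v=23: a=23^2·(≡7), b=23^2·(≡3) mod 23; (7|23)=-1, (3|23)=+1; (−1)^{2·2·11}·(-1)^2·(+1)^2 = +1.
v=∞: 38 > 0 and -287 < 0  ⇒  (a,b)_∞ = +1.
v=17: a=17^2·(≡15), b=17^2·(≡8) mod 17; (15|17)=+1, (8|17)=+1; (−1)^{2·2·8}·(+1)^2·(+1)^2 = +1.
v=41: a=41^2·(≡12), b=41^1·(≡22) mod 41; (12|41)=-1, (22|41)=-1; (−1)^{2·1·20}·(-1)^1·(-1)^2 = -1.
v=29: a=29^-2·(≡20), b=29^-2·(≡2) mod 29; (20|29)=+1, (2|29)=-1; (−1)^{-2·-2·14}·(+1)^-2·(-1)^-2 = +1.
v=2: v_2(a)=3, v_2(b)=6; units ≡ 3, 1 (mod 8); ε·ε+αω+βω = 1·0+3·0+6·1 ≡ 0  ⇒  (a,b)_2 = +1.
(38, -287 / ℚ) ramifies at {7, 41}: a division algebra.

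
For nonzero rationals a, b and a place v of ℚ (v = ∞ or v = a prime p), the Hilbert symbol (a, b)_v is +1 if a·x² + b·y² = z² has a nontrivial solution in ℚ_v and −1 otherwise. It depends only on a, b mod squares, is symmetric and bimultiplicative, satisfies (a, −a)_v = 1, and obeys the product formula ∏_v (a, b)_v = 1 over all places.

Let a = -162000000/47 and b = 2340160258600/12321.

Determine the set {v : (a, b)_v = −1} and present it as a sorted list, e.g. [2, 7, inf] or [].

[2, 31]

(a, b) ≡ (-94, 20026) mod (ℚ^×)²; places V = {2, 3, 5, 17, 19, 23, 31, 37, 47, ∞}.
(a,b)_2: α=7, β=3; u≡1, v≡5 (mod 8); ε(u)ε(v)=0·0, αω(v)=7·1, βω(u)=3·0; sum ≡ 1  ⇒  -1.
(a,b)_17: α=0, u≡16; β=1, v≡12 (mod 17); (16|17)=+1, (12|17)=-1; sign (−1)^0·+1^1·-1^0 = +1.
(a,b)_47: α=-1, u≡23; β=2, v≡21 (mod 47); (23|47)=-1, (21|47)=+1; sign (−1)^0·-1^2·+1^-1 = +1.
(a,b)_37: α=0, u≡6; β=-2, v≡36 (mod 37); (6|37)=-1, (36|37)=+1; sign (−1)^0·-1^-2·+1^0 = +1.
(a,b)_∞: sgn(-94)=−, sgn(20026)=+, so +1.
(a,b)_31: α=0, u≡3; β=1, v≡22 (mod 31); (3|31)=-1, (22|31)=-1; sign (−1)^0·-1^1·-1^0 = -1.
(a,b)_3: α=4, u≡2; β=-2, v≡1 (mod 3); (2|3)=-1, (1|3)=+1; sign (−1)^0·-1^-2·+1^4 = +1.
(a,b)_5: α=6, u≡1; β=2, v≡4 (mod 5); (1|5)=+1, (4|5)=+1; sign (−1)^0·+1^2·+1^6 = +1.
(a,b)_23: α=0, u≡17; β=2, v≡8 (mod 23); (17|23)=-1, (8|23)=+1; sign (−1)^0·-1^2·+1^0 = +1.
(a,b)_19: α=0, u≡11; β=1, v≡1 (mod 19); (11|19)=+1, (1|19)=+1; sign (−1)^0·+1^1·+1^0 = +1.
(-94, 20026 / ℚ) ramifies at {2, 31}: a division algebra.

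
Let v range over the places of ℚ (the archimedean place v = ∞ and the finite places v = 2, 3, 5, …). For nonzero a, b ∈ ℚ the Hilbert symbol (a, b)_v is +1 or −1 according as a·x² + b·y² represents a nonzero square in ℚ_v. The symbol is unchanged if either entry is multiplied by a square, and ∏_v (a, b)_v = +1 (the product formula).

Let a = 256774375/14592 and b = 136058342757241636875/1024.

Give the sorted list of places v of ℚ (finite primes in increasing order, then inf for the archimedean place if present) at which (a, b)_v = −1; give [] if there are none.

[2, 3]

Mod squares: a ≡ 138567, b ≡ 10659. Check v ∈ {∞, 2, 3, 5, 11, 13, 17, 19}.
v=2: v_2(a)=-8, v_2(b)=-10; units ≡ 7, 3 (mod 8); ε·ε+αω+βω = 1·1+-8·1+-10·0 ≡ 1  ⇒  (a,b)_2 = -1.
v=5: a=5^4·(≡2), b=5^4·(≡1) mod 5; (2|5)=-1, (1|5)=+1; (−1)^{4·4·2}·(-1)^4·(+1)^4 = +1.
v=11: a=11^1·(≡6), b=11^5·(≡1) mod 11; (6|11)=-1, (1|11)=+1; (−1)^{1·5·5}·(-1)^5·(+1)^1 = +1.
v=∞: 138567 > 0 and 10659 > 0  ⇒  (a,b)_∞ = +1.
v=3: a=3^-1·(≡1), b=3^1·(≡1) mod 3; (1|3)=+1, (1|3)=+1; (−1)^{-1·1·1}·(+1)^1·(+1)^-1 = -1.
v=19: a=19^-1·(≡9), b=19^1·(≡14) mod 19; (9|19)=+1, (14|19)=-1; (−1)^{-1·1·9}·(+1)^1·(-1)^-1 = +1.
v=17: a=17^1·(≡16), b=17^3·(≡9) mod 17; (16|17)=+1, (9|17)=+1; (−1)^{1·3·8}·(+1)^3·(+1)^1 = +1.
v=13: a=13^3·(≡3), b=13^6·(≡3) mod 13; (3|13)=+1, (3|13)=+1; (−1)^{3·6·6}·(+1)^6·(+1)^3 = +1.
Ram(138567, 10659) = {2, 3}; no ℚ_2-point on the conic.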